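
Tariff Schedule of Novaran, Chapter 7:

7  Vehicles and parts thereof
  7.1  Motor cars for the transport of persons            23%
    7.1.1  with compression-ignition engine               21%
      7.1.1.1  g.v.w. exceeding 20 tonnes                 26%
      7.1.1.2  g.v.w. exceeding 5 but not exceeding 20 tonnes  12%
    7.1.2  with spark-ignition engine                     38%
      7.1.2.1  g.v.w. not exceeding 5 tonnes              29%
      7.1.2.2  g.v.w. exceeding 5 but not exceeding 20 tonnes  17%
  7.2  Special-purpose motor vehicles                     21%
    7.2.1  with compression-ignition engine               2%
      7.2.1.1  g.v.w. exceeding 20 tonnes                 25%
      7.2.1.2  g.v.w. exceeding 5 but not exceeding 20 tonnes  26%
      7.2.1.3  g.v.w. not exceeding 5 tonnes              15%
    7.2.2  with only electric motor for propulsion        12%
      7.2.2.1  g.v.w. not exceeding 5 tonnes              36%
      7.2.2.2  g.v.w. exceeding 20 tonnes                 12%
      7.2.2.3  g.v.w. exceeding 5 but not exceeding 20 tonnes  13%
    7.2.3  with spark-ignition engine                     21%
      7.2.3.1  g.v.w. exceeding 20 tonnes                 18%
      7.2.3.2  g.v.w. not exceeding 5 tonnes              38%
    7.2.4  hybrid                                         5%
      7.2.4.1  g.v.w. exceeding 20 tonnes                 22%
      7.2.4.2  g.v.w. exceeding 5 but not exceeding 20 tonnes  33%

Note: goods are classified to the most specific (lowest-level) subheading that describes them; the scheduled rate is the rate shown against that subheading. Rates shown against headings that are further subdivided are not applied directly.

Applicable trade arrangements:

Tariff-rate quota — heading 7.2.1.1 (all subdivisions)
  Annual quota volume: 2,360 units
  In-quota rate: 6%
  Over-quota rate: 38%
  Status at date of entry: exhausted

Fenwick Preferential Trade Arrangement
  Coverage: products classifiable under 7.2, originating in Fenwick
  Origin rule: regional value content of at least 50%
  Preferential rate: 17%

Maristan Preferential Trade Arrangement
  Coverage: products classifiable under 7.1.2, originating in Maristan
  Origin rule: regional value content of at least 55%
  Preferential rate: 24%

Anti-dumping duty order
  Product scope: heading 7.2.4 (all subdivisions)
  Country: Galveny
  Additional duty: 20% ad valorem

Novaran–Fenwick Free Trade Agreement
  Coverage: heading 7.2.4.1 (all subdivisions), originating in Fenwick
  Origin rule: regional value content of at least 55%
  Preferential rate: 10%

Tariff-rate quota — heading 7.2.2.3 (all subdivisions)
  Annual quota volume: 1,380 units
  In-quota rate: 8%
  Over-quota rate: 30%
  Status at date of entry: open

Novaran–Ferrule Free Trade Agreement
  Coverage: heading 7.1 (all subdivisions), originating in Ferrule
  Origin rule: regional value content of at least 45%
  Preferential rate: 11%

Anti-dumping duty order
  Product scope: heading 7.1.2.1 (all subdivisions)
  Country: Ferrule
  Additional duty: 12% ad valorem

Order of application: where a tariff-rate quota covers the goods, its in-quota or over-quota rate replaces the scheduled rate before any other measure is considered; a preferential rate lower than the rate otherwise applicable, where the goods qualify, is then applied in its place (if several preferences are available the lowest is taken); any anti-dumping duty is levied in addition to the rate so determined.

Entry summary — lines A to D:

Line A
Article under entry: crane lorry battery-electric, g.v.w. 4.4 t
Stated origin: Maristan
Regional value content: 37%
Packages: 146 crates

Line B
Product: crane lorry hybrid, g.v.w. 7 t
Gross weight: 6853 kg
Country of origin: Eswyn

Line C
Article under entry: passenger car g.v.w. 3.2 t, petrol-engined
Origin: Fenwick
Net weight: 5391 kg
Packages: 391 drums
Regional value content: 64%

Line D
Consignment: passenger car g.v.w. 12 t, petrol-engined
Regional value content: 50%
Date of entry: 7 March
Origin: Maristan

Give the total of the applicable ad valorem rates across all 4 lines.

Line A: crane lorry → 7.2; battery-electric → 7.2.2; g.v.w. 4.4 t → 7.2.2.1. Scheduled 36%. Maristan agreement on 7.1.2: 7.2.2.1 not covered. → 36%.
Line B: crane lorry → 7.2; hybrid → 7.2.4; g.v.w. 7 t → 7.2.4.2. Scheduled 33%. No special measure applies. → 33%.
Line C: passenger car → 7.1; petrol-engined → 7.1.2; g.v.w. 3.2 t → 7.1.2.1. Scheduled 29%. Fenwick agreement on 7.2: 7.1.2.1 not covered; Fenwick agreement on 7.2.4.1: 7.1.2.1 not covered. → 29%.
Line D: passenger car → 7.1; petrol-engined → 7.1.2; g.v.w. 12 t → 7.1.2.2. Scheduled 17%. Maristan agreement on 7.1.2: RVC < 55%. → 17%.
Sum: 36% + 33% + 29% + 17% = 115%.

115%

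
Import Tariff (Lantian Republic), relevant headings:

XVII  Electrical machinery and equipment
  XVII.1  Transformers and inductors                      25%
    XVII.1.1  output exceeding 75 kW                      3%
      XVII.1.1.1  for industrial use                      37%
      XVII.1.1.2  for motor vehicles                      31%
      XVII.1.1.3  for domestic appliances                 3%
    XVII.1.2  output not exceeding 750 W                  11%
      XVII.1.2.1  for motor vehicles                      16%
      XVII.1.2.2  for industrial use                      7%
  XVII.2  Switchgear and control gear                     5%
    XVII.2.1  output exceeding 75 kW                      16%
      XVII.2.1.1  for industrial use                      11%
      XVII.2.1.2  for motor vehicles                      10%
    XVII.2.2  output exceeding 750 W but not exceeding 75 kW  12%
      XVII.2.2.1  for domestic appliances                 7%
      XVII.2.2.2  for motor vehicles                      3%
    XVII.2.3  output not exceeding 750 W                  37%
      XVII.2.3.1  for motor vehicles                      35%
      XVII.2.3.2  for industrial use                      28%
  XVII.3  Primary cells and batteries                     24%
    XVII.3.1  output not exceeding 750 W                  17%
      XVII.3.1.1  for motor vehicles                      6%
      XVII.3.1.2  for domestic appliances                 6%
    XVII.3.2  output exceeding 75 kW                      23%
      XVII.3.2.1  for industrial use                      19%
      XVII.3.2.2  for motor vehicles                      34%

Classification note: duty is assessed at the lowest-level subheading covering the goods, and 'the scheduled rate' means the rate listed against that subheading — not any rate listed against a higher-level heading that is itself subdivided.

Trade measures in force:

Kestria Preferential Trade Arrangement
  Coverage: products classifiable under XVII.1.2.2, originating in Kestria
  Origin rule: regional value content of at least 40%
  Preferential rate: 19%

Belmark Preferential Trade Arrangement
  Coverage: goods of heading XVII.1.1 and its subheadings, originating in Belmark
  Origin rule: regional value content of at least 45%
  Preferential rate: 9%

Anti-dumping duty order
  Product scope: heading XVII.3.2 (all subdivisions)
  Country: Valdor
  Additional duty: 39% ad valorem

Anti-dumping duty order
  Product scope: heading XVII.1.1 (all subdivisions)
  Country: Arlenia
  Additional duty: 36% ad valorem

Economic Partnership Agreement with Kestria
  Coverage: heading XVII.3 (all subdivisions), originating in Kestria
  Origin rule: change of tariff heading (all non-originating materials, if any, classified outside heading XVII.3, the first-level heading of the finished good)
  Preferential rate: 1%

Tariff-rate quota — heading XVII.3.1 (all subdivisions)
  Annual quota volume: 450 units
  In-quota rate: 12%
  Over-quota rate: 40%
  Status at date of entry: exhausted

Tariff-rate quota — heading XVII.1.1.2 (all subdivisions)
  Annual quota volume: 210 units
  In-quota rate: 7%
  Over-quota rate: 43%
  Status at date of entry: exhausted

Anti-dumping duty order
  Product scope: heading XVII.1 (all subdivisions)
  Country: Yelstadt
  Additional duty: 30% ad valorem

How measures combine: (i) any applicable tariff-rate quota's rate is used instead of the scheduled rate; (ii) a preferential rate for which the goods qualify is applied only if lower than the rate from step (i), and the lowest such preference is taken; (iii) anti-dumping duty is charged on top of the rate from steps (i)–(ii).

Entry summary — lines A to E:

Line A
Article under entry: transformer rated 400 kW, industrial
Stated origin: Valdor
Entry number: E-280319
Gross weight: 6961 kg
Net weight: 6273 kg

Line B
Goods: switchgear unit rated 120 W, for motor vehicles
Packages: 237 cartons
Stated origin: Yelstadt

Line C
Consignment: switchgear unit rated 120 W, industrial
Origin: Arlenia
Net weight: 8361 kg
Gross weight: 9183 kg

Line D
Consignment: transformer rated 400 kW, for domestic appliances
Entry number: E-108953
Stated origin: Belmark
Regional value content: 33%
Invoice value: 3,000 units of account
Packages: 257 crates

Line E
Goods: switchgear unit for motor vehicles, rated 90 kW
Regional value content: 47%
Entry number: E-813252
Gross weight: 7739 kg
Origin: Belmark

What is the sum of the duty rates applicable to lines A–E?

113%

Line A: transformer → XVII.1; rated 400 kW → XVII.1.1; industrial → XVII.1.1.1. Scheduled 37%. No special measure applies. → 37%.
Line B: switchgear unit → XVII.2; rated 120 W → XVII.2.3; for motor vehicles → XVII.2.3.1. Scheduled 35%. No special measure applies. → 35%.
Line C: switchgear unit → XVII.2; rated 120 W → XVII.2.3; industrial → XVII.2.3.2. Scheduled 28%. No special measure applies. → 28%.
Line D: transformer → XVII.1; rated 400 kW → XVII.1.1; for domestic appliances → XVII.1.1.3. Scheduled 3%. Belmark agreement on XVII.1.1: RVC < 45%. → 3%.
Line E: switchgear unit → XVII.2; rated 90 kW → XVII.2.1; for motor vehicles → XVII.2.1.2. Scheduled 10%. Belmark agreement on XVII.1.1: XVII.2.1.2 not covered. → 10%.
Sum: 37% + 35% + 28% + 3% + 10% = 113%.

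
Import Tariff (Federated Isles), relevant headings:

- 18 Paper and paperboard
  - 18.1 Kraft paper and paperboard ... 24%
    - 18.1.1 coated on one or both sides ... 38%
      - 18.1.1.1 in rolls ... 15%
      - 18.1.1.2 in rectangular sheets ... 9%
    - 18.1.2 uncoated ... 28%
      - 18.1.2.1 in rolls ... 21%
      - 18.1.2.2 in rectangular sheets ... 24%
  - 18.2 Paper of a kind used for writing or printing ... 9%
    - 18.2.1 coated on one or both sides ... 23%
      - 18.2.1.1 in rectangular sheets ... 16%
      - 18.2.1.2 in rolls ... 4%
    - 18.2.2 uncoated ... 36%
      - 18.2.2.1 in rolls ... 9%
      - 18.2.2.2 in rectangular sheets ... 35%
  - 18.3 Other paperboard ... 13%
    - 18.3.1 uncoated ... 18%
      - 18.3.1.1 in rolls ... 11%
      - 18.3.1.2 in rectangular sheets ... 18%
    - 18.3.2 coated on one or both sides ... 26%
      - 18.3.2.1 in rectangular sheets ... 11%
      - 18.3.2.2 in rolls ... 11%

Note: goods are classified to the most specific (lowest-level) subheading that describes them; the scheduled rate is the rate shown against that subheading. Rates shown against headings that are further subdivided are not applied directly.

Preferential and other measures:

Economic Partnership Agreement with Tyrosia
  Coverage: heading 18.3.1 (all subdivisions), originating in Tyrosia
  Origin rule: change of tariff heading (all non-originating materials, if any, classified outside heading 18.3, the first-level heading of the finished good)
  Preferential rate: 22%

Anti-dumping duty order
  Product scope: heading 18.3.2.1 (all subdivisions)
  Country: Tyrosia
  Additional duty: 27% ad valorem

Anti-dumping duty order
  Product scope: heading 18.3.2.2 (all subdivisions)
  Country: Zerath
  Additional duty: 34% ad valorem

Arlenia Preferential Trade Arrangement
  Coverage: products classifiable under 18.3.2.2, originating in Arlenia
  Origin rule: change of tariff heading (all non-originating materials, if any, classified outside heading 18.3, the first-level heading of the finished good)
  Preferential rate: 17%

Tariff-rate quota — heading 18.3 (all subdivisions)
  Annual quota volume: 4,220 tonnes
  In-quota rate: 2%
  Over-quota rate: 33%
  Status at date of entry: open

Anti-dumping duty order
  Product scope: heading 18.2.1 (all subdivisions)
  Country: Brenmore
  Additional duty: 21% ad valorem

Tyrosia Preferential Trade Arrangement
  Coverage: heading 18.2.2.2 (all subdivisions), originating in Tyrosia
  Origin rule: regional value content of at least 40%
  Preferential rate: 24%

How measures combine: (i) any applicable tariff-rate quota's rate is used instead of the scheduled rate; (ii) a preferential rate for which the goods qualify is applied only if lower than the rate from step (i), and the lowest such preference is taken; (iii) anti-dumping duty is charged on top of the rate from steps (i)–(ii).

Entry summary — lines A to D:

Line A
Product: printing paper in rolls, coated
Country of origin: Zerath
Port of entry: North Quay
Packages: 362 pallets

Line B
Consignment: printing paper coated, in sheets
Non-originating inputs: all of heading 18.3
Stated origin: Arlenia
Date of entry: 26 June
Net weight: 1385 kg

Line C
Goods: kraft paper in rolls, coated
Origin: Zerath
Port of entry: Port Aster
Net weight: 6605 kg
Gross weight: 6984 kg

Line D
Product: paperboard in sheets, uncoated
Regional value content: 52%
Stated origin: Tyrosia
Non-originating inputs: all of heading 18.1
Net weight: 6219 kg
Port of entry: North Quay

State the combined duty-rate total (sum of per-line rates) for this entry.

37%

Line A: printing paper → 18.2; coated → 18.2.1; in rolls → 18.2.1.2. Scheduled 4%. No special measure applies. → 4%.
Line B: printing paper → 18.2; coated → 18.2.1; in sheets → 18.2.1.1. Scheduled 16%. Arlenia agreement on 18.3.2.2: 18.2.1.1 not covered. → 16%.
Line C: kraft paper → 18.1; coated → 18.1.1; in rolls → 18.1.1.1. Scheduled 15%. No special measure applies. → 15%.
Line D: paperboard → 18.3; uncoated → 18.3.1; in sheets → 18.3.1.2. Scheduled 18%. quota on 18.3 open → in-quota 2%; Tyrosia agreement on 18.3.1: CTH met → 22% available; Tyrosia agreement on 18.2.2.2: 18.3.1.2 not covered; preference 22% not lower than 2% → no reduction. → 2%.
Sum: 4% + 16% + 15% + 2% = 37%.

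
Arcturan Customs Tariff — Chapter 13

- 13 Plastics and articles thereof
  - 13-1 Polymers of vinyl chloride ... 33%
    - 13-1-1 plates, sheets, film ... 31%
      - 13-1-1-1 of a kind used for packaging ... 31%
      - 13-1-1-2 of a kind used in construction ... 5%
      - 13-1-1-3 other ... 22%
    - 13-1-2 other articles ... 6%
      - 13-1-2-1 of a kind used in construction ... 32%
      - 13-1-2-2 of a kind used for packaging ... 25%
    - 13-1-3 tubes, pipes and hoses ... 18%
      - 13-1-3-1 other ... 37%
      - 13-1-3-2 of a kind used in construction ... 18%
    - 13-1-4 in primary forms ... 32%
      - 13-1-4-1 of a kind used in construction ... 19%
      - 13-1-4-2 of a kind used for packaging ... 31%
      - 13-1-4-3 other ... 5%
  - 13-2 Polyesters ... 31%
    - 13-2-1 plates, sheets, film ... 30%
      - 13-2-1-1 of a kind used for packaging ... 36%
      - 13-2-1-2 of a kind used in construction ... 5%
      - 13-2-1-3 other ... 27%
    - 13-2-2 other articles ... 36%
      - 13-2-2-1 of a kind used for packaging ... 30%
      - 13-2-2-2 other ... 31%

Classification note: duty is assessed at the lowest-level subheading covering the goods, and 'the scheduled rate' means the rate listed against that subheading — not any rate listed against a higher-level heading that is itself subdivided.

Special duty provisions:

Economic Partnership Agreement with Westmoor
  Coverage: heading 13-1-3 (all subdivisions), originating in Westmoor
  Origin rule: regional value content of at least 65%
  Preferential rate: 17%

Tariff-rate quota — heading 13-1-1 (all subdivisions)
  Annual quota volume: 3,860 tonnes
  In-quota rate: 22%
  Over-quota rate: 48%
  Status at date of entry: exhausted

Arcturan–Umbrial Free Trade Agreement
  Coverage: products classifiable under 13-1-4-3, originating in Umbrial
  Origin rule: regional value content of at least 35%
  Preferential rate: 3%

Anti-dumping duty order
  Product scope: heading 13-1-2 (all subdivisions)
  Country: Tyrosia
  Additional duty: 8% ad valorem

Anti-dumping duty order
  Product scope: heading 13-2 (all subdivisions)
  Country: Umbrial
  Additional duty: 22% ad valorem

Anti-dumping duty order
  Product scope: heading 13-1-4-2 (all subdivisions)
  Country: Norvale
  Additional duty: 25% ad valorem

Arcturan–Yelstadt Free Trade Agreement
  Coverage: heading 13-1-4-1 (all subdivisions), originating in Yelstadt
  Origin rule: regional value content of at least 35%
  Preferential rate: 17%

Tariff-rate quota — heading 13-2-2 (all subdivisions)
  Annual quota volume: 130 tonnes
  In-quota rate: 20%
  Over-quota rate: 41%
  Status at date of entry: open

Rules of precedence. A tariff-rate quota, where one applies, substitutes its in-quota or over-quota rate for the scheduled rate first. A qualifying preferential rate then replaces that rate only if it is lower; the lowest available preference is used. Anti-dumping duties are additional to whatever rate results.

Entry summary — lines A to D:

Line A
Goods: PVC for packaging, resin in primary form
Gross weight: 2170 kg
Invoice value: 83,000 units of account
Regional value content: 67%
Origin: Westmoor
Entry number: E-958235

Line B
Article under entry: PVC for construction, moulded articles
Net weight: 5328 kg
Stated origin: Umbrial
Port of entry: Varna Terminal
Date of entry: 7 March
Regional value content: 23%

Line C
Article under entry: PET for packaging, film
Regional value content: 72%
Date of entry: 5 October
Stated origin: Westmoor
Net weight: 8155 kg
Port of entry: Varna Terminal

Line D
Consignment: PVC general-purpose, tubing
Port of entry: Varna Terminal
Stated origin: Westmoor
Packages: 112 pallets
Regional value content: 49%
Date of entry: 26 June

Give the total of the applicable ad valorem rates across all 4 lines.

136%

Line A: PVC → 13-1; resin in primary form → 13-1-4; for packaging → 13-1-4-2. Scheduled 31%. Westmoor agreement on 13-1-3: 13-1-4-2 not covered. → 31%.
Line B: PVC → 13-1; moulded articles → 13-1-2; for construction → 13-1-2-1. Scheduled 32%. Umbrial agreement on 13-1-4-3: 13-1-2-1 not covered. → 32%.
Line C: PET → 13-2; film → 13-2-1; for packaging → 13-2-1-1. Scheduled 36%. Westmoor agreement on 13-1-3: 13-2-1-1 not covered. → 36%.
Line D: PVC → 13-1; tubing → 13-1-3; general-purpose → 13-1-3-1. Scheduled 37%. Westmoor agreement on 13-1-3: RVC < 65%. → 37%.
Sum: 31% + 32% + 36% + 37% = 136%.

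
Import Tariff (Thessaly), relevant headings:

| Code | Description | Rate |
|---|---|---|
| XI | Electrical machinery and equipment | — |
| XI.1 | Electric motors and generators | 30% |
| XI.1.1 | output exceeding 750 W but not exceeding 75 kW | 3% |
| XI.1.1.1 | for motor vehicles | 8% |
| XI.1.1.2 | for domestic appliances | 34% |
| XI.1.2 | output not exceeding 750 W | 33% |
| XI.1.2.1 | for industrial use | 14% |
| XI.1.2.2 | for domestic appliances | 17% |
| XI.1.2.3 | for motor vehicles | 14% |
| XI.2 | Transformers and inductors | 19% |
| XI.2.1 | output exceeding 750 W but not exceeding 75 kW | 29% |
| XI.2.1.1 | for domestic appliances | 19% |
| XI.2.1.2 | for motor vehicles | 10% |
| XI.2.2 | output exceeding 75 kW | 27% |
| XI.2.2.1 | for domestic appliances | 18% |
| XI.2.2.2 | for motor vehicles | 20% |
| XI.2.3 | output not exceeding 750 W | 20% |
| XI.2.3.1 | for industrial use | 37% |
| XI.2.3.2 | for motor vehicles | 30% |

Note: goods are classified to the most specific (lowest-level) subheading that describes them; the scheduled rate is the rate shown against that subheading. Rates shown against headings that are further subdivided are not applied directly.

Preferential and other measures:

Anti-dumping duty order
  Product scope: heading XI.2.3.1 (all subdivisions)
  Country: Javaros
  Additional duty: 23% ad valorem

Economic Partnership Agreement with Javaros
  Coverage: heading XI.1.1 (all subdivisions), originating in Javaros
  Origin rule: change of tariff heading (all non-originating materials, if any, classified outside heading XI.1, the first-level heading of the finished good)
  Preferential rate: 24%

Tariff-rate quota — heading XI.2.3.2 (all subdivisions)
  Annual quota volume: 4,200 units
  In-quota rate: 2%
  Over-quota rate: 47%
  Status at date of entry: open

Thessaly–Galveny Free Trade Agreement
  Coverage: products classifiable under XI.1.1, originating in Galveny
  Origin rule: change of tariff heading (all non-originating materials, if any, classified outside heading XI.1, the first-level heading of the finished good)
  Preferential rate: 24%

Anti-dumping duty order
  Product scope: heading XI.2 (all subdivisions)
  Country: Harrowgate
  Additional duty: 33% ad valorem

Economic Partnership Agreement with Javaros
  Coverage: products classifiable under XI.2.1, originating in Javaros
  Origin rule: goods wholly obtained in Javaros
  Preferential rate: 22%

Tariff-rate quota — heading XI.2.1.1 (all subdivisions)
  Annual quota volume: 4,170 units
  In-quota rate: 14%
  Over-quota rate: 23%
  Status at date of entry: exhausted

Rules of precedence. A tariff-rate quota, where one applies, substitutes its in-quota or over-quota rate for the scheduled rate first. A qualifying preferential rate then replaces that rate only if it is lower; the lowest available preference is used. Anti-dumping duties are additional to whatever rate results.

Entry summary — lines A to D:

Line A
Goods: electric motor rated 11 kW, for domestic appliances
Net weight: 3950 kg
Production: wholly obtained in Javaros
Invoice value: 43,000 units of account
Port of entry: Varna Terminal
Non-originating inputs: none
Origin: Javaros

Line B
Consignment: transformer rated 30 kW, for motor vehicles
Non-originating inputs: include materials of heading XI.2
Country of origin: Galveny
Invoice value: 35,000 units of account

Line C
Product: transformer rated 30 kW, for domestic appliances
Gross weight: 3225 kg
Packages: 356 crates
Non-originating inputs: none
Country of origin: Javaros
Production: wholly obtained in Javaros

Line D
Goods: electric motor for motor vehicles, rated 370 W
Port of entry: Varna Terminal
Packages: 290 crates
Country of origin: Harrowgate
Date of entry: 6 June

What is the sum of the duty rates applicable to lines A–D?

70%

Line A: electric motor → XI.1; rated 11 kW → XI.1.1; for domestic appliances → XI.1.1.2. Scheduled 34%. Javaros agreement on XI.1.1: CTH met → 24% available; Javaros agreement on XI.2.1: XI.1.1.2 not covered; preferential 24%. → 24%.
Line B: transformer → XI.2; rated 30 kW → XI.2.1; for motor vehicles → XI.2.1.2. Scheduled 10%. Galveny agreement on XI.1.1: XI.2.1.2 not covered. → 10%.
Line C: transformer → XI.2; rated 30 kW → XI.2.1; for domestic appliances → XI.2.1.1. Scheduled 19%. quota on XI.2.1.1 exhausted → over-quota 23%; Javaros agreement on XI.1.1: XI.2.1.1 not covered; Javaros agreement on XI.2.1: wholly obtained → 22% available; preferential 22%. → 22%.
Line D: electric motor → XI.1; rated 370 W → XI.1.2; for motor vehicles → XI.1.2.3. Scheduled 14%. No special measure applies. → 14%.
Sum: 24% + 10% + 22% + 14% = 70%.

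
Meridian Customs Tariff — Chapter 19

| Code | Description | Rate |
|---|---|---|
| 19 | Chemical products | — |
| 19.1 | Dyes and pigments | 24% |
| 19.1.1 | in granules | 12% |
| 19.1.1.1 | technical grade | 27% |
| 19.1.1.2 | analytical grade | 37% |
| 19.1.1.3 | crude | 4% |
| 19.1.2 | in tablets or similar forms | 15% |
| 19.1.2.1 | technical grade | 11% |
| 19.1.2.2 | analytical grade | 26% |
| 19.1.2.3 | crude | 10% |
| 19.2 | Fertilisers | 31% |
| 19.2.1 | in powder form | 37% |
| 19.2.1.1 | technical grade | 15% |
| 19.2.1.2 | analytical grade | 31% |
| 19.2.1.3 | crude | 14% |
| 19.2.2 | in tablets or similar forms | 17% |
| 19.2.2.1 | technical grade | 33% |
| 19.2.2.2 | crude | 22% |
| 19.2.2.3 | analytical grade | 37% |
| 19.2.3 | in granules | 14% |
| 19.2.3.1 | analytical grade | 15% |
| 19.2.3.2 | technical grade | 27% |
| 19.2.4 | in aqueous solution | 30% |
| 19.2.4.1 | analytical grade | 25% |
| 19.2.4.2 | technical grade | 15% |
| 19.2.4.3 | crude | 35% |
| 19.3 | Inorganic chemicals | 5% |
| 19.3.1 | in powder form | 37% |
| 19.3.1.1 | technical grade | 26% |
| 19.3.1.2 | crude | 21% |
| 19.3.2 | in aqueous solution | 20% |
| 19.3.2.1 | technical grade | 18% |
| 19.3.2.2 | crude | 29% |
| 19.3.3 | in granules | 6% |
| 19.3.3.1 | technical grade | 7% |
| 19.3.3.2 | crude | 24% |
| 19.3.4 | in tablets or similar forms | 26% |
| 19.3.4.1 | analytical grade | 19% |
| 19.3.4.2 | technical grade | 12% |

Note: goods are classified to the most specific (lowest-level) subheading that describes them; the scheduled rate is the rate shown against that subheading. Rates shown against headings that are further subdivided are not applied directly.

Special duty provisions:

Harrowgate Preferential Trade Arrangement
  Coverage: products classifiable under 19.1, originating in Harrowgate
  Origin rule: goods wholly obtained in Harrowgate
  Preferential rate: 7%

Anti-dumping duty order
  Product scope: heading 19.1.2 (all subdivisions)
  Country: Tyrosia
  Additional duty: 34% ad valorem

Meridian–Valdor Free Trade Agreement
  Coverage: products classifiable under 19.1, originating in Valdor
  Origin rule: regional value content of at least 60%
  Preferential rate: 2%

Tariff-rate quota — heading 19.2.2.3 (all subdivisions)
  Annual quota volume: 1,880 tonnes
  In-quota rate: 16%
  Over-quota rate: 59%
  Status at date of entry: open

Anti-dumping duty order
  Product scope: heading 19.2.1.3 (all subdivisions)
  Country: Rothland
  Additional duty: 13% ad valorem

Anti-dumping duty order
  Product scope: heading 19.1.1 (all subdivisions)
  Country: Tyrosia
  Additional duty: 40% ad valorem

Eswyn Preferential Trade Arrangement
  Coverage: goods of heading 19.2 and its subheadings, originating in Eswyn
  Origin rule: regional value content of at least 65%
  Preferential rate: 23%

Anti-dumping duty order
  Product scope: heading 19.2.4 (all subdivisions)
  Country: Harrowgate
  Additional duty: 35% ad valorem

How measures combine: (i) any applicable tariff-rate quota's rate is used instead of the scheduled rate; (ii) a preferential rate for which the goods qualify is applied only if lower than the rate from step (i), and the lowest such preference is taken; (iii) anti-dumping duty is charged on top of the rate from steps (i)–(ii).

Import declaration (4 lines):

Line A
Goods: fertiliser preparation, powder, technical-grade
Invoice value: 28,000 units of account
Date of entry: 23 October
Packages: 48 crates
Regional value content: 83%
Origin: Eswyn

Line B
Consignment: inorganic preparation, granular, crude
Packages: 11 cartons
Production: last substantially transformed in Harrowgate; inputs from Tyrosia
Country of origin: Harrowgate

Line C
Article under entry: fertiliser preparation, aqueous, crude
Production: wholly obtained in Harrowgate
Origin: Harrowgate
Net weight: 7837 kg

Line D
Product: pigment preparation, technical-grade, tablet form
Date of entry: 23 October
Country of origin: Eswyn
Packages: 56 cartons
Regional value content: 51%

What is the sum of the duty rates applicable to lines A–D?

Line A: fertiliser → 19.2; powder → 19.2.1; technical-grade → 19.2.1.1. Scheduled 15%. Eswyn agreement on 19.2: RVC ≥ 65% → 23% available; preference 23% not lower than 15% → no reduction. → 15%.
Line B: inorganic → 19.3; granular → 19.3.3; crude → 19.3.3.2. Scheduled 24%. Harrowgate agreement on 19.1: 19.3.3.2 not covered. → 24%.
Line C: fertiliser → 19.2; aqueous → 19.2.4; crude → 19.2.4.3. Scheduled 35%. Harrowgate agreement on 19.1: 19.2.4.3 not covered; anti-dumping (Harrowgate, 19.2.4): +35%; total 35% + 35% = 70%. → 70%.
Line D: pigment → 19.1; tablet form → 19.1.2; technical-grade → 19.1.2.1. Scheduled 11%. Eswyn agreement on 19.2: 19.1.2.1 not covered. → 11%.
Sum: 15% + 24% + 70% + 11% = 120%.

120%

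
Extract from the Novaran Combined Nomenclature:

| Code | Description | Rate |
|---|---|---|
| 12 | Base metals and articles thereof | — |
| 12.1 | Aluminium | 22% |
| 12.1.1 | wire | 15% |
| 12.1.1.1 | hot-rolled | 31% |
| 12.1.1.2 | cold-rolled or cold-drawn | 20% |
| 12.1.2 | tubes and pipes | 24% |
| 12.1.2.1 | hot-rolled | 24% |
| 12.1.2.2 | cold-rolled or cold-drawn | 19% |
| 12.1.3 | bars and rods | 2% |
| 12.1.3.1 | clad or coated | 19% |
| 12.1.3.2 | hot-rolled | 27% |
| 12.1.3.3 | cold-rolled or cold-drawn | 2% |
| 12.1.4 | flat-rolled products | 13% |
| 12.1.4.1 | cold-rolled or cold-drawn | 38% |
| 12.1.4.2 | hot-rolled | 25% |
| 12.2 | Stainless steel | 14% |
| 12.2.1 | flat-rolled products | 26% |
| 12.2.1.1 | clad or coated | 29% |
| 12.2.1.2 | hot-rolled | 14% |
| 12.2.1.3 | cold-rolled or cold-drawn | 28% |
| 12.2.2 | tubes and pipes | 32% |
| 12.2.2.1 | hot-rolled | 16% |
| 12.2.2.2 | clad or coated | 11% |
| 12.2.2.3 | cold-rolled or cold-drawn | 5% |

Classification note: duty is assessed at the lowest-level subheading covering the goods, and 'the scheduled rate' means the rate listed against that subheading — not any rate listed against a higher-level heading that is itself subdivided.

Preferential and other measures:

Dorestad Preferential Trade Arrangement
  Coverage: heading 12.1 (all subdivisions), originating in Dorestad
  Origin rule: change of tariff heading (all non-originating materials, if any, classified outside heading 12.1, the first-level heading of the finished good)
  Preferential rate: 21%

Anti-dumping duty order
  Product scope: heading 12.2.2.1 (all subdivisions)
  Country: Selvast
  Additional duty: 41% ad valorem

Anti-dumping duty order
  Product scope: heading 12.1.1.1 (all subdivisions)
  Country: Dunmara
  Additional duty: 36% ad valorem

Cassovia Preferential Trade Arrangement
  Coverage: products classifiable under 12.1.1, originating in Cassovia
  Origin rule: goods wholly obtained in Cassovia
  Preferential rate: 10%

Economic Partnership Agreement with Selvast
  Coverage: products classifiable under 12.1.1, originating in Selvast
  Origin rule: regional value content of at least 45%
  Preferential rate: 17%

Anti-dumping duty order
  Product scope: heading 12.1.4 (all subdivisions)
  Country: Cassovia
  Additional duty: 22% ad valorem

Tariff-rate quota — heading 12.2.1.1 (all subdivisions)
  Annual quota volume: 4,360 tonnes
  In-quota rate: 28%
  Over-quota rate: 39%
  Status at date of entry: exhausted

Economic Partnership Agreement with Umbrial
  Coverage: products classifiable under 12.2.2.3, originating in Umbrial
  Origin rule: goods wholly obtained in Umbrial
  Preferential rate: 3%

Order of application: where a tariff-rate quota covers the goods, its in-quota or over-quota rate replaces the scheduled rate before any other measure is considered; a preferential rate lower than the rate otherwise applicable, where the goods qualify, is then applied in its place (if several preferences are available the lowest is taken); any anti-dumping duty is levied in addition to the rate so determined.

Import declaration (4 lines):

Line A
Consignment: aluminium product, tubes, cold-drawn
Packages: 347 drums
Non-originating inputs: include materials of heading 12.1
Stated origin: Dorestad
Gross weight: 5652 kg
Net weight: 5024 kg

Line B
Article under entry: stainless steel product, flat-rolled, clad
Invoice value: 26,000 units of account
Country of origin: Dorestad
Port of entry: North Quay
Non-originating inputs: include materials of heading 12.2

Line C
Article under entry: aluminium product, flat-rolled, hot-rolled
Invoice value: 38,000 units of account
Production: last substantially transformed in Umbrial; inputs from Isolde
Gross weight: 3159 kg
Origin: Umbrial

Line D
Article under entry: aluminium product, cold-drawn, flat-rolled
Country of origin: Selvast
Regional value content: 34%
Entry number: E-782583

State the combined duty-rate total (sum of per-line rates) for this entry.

Line A: aluminium → 12.1; tubes → 12.1.2; cold-drawn → 12.1.2.2. Scheduled 19%. Dorestad agreement on 12.1: CTH not met. → 19%.
Line B: stainless steel → 12.2; flat-rolled → 12.2.1; clad → 12.2.1.1. Scheduled 29%. quota on 12.2.1.1 exhausted → over-quota 39%; Dorestad agreement on 12.1: 12.2.1.1 not covered. → 39%.
Line C: aluminium → 12.1; flat-rolled → 12.1.4; hot-rolled → 12.1.4.2. Scheduled 25%. Umbrial agreement on 12.2.2.3: 12.1.4.2 not covered. → 25%.
Line D: aluminium → 12.1; flat-rolled → 12.1.4; cold-drawn → 12.1.4.1. Scheduled 38%. Selvast agreement on 12.1.1: 12.1.4.1 not covered. → 38%.
Sum: 19% + 39% + 25% + 38% = 121%.

121%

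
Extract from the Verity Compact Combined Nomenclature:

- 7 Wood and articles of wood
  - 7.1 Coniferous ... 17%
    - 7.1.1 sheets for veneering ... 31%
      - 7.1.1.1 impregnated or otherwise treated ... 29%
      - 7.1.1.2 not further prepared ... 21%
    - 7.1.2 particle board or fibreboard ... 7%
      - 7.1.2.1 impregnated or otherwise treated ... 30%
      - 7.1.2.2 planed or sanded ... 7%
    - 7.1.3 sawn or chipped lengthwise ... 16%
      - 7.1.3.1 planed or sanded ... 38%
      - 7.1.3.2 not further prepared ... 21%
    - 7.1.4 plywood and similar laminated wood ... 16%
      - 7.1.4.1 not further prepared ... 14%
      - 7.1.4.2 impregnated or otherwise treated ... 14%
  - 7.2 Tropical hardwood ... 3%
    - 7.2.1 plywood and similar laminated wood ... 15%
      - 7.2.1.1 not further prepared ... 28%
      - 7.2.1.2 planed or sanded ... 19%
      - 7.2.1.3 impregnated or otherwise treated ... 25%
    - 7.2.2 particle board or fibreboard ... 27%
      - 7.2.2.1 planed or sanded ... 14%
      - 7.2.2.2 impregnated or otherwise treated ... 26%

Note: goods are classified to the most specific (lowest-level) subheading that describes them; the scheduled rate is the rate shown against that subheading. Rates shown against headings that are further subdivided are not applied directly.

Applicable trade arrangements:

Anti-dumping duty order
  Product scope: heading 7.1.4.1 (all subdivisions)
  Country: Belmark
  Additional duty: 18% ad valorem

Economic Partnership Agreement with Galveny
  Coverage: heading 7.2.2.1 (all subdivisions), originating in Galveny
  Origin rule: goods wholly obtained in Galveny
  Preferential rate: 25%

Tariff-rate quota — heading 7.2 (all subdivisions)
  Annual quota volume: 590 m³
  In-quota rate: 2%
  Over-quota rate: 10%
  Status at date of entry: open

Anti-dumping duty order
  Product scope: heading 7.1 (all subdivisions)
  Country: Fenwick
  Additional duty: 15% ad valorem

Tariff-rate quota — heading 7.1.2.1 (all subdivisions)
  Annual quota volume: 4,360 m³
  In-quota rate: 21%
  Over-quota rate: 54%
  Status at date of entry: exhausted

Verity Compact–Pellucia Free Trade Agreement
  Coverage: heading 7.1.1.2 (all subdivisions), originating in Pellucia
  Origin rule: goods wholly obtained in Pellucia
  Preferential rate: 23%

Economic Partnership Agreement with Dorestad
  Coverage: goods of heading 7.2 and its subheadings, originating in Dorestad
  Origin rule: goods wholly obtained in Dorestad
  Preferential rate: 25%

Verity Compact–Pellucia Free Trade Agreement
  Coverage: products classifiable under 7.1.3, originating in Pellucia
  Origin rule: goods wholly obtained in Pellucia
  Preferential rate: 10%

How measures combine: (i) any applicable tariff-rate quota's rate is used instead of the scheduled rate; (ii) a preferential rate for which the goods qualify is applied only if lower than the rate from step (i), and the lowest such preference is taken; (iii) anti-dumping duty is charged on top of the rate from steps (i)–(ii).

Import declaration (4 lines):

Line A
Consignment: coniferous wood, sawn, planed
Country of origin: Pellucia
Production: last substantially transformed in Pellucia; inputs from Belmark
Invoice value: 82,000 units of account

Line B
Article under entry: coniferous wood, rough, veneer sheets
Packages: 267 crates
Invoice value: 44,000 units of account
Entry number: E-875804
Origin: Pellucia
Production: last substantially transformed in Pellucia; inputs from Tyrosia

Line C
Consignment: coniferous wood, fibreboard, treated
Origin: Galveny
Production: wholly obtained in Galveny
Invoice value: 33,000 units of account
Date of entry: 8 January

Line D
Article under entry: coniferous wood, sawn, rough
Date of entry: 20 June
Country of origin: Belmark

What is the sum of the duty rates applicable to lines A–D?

134%

Line A: coniferous → 7.1; sawn → 7.1.3; planed → 7.1.3.1. Scheduled 38%. Pellucia agreement on 7.1.1.2: 7.1.3.1 not covered; Pellucia agreement on 7.1.3: not wholly obtained. → 38%.
Line B: coniferous → 7.1; veneer sheets → 7.1.1; rough → 7.1.1.2. Scheduled 21%. Pellucia agreement on 7.1.1.2: not wholly obtained; Pellucia agreement on 7.1.3: 7.1.1.2 not covered. → 21%.
Line C: coniferous → 7.1; fibreboard → 7.1.2; treated → 7.1.2.1. Scheduled 30%. quota on 7.1.2.1 exhausted → over-quota 54%; Galveny agreement on 7.2.2.1: 7.1.2.1 not covered. → 54%.
Line D: coniferous → 7.1; sawn → 7.1.3; rough → 7.1.3.2. Scheduled 21%. No special measure applies. → 21%.
Sum: 38% + 21% + 54% + 21% = 134%.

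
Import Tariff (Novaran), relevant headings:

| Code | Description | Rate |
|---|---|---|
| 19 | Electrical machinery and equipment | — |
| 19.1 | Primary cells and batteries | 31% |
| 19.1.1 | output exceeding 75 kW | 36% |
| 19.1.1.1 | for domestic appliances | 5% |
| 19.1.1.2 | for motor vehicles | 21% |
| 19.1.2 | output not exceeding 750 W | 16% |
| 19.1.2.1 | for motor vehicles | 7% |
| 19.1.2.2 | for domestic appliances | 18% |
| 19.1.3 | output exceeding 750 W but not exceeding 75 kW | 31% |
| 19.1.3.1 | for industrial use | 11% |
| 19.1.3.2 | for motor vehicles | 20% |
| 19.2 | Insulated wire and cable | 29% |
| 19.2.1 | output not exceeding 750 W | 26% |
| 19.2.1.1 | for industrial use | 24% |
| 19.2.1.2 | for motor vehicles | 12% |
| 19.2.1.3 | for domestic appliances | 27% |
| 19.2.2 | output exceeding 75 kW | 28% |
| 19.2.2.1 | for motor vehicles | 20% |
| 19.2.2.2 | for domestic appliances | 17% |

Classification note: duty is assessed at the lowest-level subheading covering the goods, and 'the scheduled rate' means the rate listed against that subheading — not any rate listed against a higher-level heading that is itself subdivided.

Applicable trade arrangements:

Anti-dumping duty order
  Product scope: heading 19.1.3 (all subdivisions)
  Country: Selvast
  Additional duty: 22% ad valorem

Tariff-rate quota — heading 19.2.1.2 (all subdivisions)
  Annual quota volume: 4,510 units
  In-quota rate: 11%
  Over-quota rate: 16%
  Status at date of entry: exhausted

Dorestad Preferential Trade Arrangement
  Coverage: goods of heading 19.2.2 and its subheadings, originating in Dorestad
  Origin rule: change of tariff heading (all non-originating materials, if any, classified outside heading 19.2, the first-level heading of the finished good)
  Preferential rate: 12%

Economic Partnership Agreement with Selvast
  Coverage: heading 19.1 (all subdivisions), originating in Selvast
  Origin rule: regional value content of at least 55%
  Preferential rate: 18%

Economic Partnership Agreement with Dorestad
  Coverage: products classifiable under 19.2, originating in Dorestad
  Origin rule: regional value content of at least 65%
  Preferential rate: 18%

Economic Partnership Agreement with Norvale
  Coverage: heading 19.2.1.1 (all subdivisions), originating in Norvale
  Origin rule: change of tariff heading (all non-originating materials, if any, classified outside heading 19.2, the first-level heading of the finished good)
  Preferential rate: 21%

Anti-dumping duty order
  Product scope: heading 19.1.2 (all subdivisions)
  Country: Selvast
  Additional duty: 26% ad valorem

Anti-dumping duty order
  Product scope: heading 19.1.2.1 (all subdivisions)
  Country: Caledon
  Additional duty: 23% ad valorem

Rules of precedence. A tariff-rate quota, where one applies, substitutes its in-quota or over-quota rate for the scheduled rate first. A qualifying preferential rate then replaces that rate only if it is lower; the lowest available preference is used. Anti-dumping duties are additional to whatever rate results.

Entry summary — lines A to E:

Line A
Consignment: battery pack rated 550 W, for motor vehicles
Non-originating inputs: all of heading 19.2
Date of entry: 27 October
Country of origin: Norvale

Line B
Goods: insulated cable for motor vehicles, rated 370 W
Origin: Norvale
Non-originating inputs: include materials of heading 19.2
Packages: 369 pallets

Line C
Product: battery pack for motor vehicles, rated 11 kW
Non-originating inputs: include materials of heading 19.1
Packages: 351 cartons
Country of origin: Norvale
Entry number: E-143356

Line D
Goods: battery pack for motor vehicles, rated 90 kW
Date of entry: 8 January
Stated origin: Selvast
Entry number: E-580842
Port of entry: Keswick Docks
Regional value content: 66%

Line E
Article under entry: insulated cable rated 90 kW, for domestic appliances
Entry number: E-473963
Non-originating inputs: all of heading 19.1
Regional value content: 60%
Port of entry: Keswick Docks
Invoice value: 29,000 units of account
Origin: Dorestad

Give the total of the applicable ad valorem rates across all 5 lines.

Line A: battery pack → 19.1; rated 550 W → 19.1.2; for motor vehicles → 19.1.2.1. Scheduled 7%. Norvale agreement on 19.2.1.1: 19.1.2.1 not covered. → 7%.
Line B: insulated cable → 19.2; rated 370 W → 19.2.1; for motor vehicles → 19.2.1.2. Scheduled 12%. quota on 19.2.1.2 exhausted → over-quota 16%; Norvale agreement on 19.2.1.1: 19.2.1.2 not covered. → 16%.
Line C: battery pack → 19.1; rated 11 kW → 19.1.3; for motor vehicles → 19.1.3.2. Scheduled 20%. Norvale agreement on 19.2.1.1: 19.1.3.2 not covered. → 20%.
Line D: battery pack → 19.1; rated 90 kW → 19.1.1; for motor vehicles → 19.1.1.2. Scheduled 21%. Selvast agreement on 19.1: RVC ≥ 55% → 18% available; preferential 18%. → 18%.
Line E: insulated cable → 19.2; rated 90 kW → 19.2.2; for domestic appliances → 19.2.2.2. Scheduled 17%. Dorestad agreement on 19.2.2: CTH met → 12% available; Dorestad agreement on 19.2: RVC < 65%; preferential 12%. → 12%.
Sum: 7% + 16% + 20% + 18% + 12% = 73%.

73%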